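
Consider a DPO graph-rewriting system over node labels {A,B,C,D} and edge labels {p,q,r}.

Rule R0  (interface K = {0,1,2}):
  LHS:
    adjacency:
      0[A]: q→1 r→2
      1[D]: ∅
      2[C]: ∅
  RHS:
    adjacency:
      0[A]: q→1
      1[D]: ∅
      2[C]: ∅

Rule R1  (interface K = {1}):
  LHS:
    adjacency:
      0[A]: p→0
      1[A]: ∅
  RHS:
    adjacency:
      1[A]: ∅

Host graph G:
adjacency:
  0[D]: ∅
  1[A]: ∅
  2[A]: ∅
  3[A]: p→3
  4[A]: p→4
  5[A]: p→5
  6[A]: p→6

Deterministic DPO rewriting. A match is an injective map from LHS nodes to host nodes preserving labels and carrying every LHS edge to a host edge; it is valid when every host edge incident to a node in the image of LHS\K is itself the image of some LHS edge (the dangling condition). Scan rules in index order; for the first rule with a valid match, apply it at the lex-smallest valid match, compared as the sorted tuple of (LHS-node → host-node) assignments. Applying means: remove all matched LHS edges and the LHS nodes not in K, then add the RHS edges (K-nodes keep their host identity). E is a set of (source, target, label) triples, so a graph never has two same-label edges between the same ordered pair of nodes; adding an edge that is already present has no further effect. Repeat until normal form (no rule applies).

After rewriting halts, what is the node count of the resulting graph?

Answer: 3

Derivation:
[0] host  ⇒  7 nodes, 4 edges  {3-p->3 4-p->4 5-p->5 6-p->6}
[1] R1 @ {0↦3, 1↦1}  ⇒  6 nodes, 3 edges  {4-p->4 5-p->5 6-p->6}
[2] R1 @ {0↦4, 1↦1}  ⇒  5 nodes, 2 edges  {5-p->5 6-p->6}
[3] R1 @ {0↦5, 1↦1}  ⇒  4 nodes, 1 edges  {6-p->6}
[4] R1 @ {0↦6, 1↦1}  ⇒  3 nodes, 0 edges  {∅}
halt: no rule applies after step 4
NF nodes: {0:D, 1:A, 2:A}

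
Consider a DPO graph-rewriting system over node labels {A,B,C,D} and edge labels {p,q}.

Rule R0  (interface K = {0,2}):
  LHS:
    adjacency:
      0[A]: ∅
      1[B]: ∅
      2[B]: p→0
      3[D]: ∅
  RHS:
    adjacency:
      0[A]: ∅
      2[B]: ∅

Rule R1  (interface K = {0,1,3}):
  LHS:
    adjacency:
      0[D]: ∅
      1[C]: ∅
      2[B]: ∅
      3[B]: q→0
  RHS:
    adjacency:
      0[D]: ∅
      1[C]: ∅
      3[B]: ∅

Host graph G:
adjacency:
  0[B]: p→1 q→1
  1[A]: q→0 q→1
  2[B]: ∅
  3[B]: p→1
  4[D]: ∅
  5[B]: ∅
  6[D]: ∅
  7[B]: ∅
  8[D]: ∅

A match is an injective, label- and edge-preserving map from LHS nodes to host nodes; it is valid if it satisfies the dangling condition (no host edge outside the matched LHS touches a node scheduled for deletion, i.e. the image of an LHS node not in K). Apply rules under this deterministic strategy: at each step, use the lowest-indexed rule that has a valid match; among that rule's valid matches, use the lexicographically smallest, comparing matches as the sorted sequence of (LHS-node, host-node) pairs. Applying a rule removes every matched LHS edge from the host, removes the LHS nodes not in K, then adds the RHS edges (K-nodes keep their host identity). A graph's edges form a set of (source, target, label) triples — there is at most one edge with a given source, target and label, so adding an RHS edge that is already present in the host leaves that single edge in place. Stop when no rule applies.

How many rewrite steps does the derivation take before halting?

[0] host  ⇒  9 nodes, 5 edges  {0-p->1 0-q->1 1-q->0 1-q->1 3-p->1}
[1] R0 @ {0↦1, 1↦2, 2↦0, 3↦4}  ⇒  7 nodes, 4 edges  {0-q->1 1-q->0 1-q->1 3-p->1}
[2] R0 @ {0↦1, 1↦5, 2↦3, 3↦6}  ⇒  5 nodes, 3 edges  {0-q->1 1-q->0 1-q->1}
normal form: no rule applies after step 2

Answer: 2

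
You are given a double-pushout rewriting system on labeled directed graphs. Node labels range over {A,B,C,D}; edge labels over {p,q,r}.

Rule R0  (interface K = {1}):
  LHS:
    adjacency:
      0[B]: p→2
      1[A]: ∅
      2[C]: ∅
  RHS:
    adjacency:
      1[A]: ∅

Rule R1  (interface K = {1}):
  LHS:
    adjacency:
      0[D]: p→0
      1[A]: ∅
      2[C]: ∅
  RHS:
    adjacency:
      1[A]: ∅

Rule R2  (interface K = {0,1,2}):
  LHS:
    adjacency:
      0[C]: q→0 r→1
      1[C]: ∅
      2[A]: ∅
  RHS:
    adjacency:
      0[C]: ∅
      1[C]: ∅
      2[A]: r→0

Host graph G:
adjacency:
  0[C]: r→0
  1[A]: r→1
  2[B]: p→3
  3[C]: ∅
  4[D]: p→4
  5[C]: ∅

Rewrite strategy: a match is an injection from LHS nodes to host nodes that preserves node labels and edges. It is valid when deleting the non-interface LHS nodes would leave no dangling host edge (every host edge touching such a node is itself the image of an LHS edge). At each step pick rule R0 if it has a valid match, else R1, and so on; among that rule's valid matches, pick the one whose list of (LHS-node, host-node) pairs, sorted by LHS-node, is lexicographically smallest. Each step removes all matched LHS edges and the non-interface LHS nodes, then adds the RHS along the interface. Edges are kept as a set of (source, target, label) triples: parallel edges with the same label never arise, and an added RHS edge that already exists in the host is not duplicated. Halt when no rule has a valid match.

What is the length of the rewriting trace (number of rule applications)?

initial: |V|=6 |E|=4  E = 0-r->0 1-r->1 2-p->3 4-p->4
step 1: apply R0 at {0↦2, 1↦1, 2↦3}  → |V|=4 |E|=3  E = 0-r->0 1-r->1 4-p->4
step 2: apply R1 at {0↦4, 1↦1, 2↦5}  → |V|=2 |E|=2  E = 0-r->0 1-r->1
final graph: no rule applies after step 2

Answer: 2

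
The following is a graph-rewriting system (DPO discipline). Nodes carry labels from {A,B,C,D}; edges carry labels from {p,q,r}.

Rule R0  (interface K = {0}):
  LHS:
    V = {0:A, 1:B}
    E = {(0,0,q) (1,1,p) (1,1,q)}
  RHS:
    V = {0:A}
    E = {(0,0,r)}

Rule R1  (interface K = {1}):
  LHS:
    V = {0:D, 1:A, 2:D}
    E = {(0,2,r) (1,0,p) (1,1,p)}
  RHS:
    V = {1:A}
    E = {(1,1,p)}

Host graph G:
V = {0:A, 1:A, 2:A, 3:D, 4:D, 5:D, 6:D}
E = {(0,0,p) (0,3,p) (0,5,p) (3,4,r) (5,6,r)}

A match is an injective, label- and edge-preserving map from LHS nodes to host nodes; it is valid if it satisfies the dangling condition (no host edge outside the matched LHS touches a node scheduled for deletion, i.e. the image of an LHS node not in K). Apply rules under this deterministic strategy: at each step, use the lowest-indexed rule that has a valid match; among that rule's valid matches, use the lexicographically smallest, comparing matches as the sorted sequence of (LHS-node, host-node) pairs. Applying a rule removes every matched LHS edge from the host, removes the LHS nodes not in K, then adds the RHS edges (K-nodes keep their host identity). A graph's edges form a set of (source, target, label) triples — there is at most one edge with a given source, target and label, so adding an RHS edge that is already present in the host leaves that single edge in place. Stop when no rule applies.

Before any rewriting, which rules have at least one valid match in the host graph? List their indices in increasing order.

R0: no valid match — LHS pattern not found
R1: 2 valid matches — {0↦3, 1↦0, 2↦4}, {0↦5, 1↦0, 2↦6}

Answer: [R1]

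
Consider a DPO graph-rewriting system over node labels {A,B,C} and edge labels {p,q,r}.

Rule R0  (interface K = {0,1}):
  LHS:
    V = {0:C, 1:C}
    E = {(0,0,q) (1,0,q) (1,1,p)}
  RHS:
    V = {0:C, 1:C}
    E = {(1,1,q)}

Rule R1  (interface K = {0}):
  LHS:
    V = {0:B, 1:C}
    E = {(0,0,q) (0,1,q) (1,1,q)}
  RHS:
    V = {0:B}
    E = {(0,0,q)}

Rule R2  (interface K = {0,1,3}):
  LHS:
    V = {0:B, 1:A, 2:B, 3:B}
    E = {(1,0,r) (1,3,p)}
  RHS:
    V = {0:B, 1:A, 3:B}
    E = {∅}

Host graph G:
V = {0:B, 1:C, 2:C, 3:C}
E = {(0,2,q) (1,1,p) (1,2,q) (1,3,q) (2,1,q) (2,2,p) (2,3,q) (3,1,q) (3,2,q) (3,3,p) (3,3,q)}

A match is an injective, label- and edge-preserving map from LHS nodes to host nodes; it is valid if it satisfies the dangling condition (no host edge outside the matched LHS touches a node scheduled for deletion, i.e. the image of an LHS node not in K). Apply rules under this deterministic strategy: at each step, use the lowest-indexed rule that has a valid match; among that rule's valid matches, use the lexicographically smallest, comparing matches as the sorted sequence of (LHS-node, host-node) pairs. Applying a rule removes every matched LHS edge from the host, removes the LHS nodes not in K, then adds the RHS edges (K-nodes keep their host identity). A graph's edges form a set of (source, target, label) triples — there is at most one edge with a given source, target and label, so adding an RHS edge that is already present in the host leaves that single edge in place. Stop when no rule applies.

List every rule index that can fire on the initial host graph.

R0: 2 valid matches — {0↦3, 1↦1}, {0↦3, 1↦2}
R1: no valid match — LHS pattern not found
R2: no valid match — LHS pattern not found

Answer: [R0]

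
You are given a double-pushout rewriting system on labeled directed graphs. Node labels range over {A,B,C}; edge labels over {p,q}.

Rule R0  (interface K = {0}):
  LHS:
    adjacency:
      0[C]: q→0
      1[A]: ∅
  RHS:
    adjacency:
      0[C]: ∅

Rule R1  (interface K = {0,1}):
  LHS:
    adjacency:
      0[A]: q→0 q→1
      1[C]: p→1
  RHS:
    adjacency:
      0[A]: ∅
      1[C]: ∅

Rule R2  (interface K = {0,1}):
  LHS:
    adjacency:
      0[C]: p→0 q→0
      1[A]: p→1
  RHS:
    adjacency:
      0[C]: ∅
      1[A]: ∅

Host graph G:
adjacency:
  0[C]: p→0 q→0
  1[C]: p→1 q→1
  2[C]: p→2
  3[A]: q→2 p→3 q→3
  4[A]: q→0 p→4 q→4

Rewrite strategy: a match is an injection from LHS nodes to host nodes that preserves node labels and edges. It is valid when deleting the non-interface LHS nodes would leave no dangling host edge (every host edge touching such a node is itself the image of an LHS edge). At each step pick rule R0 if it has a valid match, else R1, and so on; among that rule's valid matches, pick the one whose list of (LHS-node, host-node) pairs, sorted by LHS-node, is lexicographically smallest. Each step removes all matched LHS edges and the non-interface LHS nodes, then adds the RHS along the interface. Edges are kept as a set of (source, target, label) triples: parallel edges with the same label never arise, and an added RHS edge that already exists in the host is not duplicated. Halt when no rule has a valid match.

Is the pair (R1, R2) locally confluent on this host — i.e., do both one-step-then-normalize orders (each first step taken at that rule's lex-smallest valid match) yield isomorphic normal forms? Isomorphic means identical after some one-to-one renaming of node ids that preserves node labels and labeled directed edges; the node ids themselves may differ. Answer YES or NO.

branch R1-first: apply at {0↦3, 1↦2} → |E|=8, then 3 more step(s) → NF |V|=4 |E|=1 V={0:C, 1:C, 2:C, 4:A} E=4-p->4
branch R2-first: apply at {0↦0, 1↦3} → |E|=8, then 2 more step(s) → NF |V|=4 |E|=4 V={0:C, 1:C, 2:C, 4:A} E=1-p->1 4-q->0 4-p->4 4-q->4
graphs not isomorphic

Answer: NO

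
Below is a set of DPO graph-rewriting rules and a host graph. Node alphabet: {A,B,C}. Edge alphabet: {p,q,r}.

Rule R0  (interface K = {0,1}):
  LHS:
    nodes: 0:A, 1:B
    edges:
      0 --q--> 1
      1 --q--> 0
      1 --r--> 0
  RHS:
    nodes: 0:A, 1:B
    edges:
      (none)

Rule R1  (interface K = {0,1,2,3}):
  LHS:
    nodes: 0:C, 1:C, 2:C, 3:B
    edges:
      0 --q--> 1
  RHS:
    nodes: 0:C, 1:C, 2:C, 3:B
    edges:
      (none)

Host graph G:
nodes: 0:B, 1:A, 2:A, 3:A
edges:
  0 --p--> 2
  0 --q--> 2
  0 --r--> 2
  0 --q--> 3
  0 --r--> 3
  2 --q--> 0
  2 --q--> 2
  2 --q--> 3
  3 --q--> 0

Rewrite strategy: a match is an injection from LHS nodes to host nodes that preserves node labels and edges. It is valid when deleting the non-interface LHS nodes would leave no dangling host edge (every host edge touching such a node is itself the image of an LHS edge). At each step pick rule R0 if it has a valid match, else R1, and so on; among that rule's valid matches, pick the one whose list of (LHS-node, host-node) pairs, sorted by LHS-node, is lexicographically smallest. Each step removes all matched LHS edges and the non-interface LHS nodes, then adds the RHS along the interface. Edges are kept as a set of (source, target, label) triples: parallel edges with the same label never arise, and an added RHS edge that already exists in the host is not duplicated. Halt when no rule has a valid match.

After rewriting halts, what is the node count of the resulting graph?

Answer: 4

Rewrite trace:
start.  V:4 E:9  edges: 0-p->2 0-q->2 0-r->2 0-q->3 0-r->3 2-q->0 2-q->2 2-q->3 3-q->0
1. fire R0 via {0↦2, 1↦0}  →  V:4 E:6  edges: 0-p->2 0-q->3 0-r->3 2-q->2 2-q->3 3-q->0
2. fire R0 via {0↦3, 1↦0}  →  V:4 E:3  edges: 0-p->2 2-q->2 2-q->3
normal form: no rule applies after step 2
NF nodes: {0:B, 1:A, 2:A, 3:A}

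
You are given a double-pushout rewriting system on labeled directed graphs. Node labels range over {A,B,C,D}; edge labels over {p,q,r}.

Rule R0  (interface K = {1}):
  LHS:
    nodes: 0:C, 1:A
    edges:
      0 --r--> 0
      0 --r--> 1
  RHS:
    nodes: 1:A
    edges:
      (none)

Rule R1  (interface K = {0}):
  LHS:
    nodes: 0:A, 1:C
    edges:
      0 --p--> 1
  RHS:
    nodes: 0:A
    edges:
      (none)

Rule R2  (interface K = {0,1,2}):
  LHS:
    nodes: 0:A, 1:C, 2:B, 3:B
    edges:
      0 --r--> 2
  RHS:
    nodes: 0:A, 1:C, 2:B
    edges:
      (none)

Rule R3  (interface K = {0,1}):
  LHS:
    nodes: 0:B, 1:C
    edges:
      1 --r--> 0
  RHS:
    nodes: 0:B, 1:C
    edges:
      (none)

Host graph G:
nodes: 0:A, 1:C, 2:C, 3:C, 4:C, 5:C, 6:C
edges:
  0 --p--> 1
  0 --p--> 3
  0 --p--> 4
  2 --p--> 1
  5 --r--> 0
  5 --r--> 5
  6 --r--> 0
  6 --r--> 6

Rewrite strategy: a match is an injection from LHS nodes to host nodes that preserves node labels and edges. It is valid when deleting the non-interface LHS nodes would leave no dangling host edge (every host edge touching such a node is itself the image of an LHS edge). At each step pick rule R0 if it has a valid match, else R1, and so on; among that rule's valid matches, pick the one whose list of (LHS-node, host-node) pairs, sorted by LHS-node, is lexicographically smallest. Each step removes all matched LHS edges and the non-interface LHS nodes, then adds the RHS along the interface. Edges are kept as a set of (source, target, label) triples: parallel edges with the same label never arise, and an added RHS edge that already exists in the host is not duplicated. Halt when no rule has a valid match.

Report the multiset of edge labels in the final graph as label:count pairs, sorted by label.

Answer: p:2

Rewrite trace:
initial: |V|=7 |E|=8  E = 0-p->1 0-p->3 0-p->4 2-p->1 5-r->0 5-r->5 6-r->0 6-r->6
step 1: apply R0 at {0↦5, 1↦0}  → |V|=6 |E|=6  E = 0-p->1 0-p->3 0-p->4 2-p->1 6-r->0 6-r->6
step 2: apply R0 at {0↦6, 1↦0}  → |V|=5 |E|=4  E = 0-p->1 0-p->3 0-p->4 2-p->1
step 3: apply R1 at {0↦0, 1↦3}  → |V|=4 |E|=3  E = 0-p->1 0-p->4 2-p->1
step 4: apply R1 at {0↦0, 1↦4}  → |V|=3 |E|=2  E = 0-p->1 2-p->1
halt: no rule applies after step 4
NF edges: [(0, 1, 'p'), (2, 1, 'p')]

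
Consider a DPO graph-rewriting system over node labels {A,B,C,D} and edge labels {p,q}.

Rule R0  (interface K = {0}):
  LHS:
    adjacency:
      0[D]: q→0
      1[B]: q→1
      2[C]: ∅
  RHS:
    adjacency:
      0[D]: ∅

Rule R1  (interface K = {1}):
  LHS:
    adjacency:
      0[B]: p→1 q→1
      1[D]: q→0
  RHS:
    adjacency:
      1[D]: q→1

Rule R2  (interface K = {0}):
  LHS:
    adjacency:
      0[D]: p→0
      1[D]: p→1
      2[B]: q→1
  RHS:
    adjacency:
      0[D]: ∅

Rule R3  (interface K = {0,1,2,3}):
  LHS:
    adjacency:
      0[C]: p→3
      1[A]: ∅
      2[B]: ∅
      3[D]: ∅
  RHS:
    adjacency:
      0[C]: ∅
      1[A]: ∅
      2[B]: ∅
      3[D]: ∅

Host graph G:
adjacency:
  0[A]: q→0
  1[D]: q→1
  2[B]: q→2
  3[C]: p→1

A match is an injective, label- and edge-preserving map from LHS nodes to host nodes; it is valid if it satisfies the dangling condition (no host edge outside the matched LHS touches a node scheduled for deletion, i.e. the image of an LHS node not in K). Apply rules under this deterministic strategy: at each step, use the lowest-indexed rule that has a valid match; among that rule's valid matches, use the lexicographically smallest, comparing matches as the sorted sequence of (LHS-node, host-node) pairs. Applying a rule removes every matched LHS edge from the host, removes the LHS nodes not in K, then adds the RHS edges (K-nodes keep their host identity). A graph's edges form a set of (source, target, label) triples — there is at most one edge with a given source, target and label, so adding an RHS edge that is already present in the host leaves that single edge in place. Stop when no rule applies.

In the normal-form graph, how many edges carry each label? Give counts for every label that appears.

Answer: q:1

Derivation:
initial: |V|=4 |E|=4  E = 0-q->0 1-q->1 2-q->2 3-p->1
step 1: apply R3 at {0↦3, 1↦0, 2↦2, 3↦1}  → |V|=4 |E|=3  E = 0-q->0 1-q->1 2-q->2
step 2: apply R0 at {0↦1, 1↦2, 2↦3}  → |V|=2 |E|=1  E = 0-q->0
halt: no rule applies after step 2
NF edges: [(0, 0, 'q')]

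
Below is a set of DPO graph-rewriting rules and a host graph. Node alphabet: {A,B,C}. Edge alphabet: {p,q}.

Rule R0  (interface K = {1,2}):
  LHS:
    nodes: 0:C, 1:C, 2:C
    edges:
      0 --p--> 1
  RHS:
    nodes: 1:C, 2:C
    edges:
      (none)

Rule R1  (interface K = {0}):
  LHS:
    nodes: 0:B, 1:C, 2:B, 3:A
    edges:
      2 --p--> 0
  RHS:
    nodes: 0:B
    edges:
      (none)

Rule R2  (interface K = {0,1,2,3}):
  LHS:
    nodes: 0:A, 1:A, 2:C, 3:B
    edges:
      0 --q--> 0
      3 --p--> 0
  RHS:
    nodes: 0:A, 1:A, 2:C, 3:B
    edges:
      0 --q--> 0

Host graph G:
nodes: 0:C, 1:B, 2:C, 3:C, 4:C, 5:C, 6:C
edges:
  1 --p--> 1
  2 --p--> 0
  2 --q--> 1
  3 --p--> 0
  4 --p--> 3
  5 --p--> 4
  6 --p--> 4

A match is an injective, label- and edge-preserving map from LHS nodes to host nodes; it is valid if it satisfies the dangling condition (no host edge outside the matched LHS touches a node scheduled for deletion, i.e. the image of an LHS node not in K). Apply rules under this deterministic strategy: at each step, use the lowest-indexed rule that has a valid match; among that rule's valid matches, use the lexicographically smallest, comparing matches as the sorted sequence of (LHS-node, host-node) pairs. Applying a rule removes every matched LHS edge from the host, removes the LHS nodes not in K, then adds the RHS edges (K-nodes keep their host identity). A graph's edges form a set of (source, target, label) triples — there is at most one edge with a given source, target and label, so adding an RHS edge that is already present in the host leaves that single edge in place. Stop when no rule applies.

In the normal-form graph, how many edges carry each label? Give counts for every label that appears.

Answer: p:2 q:1

Derivation:
[0] host  ⇒  7 nodes, 7 edges  {1-p->1 2-p->0 2-q->1 3-p->0 4-p->3 5-p->4 6-p->4}
[1] R0 @ {0↦5, 1↦4, 2↦0}  ⇒  6 nodes, 6 edges  {1-p->1 2-p->0 2-q->1 3-p->0 4-p->3 6-p->4}
[2] R0 @ {0↦6, 1↦4, 2↦0}  ⇒  5 nodes, 5 edges  {1-p->1 2-p->0 2-q->1 3-p->0 4-p->3}
[3] R0 @ {0↦4, 1↦3, 2↦0}  ⇒  4 nodes, 4 edges  {1-p->1 2-p->0 2-q->1 3-p->0}
[4] R0 @ {0↦3, 1↦0, 2↦2}  ⇒  3 nodes, 3 edges  {1-p->1 2-p->0 2-q->1}
normal form: no rule applies after step 4
NF edges: [(1, 1, 'p'), (2, 0, 'p'), (2, 1, 'q')]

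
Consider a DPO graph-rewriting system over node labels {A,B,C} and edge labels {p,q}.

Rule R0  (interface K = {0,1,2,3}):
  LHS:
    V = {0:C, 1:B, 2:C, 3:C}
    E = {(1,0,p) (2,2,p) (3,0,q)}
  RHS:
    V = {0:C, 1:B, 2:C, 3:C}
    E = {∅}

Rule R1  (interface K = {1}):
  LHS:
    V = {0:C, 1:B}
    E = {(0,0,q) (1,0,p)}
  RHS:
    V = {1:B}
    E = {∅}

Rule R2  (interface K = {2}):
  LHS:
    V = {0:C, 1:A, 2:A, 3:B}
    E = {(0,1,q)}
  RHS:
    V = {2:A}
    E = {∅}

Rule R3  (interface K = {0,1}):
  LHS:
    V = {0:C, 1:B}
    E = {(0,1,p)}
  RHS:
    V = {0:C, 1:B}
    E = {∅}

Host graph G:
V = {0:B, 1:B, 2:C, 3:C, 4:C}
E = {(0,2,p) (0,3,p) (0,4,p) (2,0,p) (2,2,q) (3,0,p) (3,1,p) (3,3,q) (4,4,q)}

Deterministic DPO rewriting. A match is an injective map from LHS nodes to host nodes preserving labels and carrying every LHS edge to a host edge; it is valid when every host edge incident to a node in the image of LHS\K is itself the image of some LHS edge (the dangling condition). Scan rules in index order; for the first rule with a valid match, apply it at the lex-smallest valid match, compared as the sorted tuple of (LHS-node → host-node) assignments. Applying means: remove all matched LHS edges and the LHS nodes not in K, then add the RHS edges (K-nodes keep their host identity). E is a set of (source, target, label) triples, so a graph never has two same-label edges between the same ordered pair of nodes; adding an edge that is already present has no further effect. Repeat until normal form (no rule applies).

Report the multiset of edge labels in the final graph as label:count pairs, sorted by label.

Answer: (no edges)

Rewrite trace:
start.  V:5 E:9  edges: 0-p->2 0-p->3 0-p->4 2-p->0 2-q->2 3-p->0 3-p->1 3-q->3 4-q->4
1. fire R1 via {0↦4, 1↦0}  →  V:4 E:7  edges: 0-p->2 0-p->3 2-p->0 2-q->2 3-p->0 3-p->1 3-q->3
2. fire R3 via {0↦2, 1↦0}  →  V:4 E:6  edges: 0-p->2 0-p->3 2-q->2 3-p->0 3-p->1 3-q->3
3. fire R1 via {0↦2, 1↦0}  →  V:3 E:4  edges: 0-p->3 3-p->0 3-p->1 3-q->3
4. fire R3 via {0↦3, 1↦0}  →  V:3 E:3  edges: 0-p->3 3-p->1 3-q->3
5. fire R3 via {0↦3, 1↦1}  →  V:3 E:2  edges: 0-p->3 3-q->3
6. fire R1 via {0↦3, 1↦0}  →  V:2 E:0  edges: ∅
final graph: no rule applies after step 6
NF edges: []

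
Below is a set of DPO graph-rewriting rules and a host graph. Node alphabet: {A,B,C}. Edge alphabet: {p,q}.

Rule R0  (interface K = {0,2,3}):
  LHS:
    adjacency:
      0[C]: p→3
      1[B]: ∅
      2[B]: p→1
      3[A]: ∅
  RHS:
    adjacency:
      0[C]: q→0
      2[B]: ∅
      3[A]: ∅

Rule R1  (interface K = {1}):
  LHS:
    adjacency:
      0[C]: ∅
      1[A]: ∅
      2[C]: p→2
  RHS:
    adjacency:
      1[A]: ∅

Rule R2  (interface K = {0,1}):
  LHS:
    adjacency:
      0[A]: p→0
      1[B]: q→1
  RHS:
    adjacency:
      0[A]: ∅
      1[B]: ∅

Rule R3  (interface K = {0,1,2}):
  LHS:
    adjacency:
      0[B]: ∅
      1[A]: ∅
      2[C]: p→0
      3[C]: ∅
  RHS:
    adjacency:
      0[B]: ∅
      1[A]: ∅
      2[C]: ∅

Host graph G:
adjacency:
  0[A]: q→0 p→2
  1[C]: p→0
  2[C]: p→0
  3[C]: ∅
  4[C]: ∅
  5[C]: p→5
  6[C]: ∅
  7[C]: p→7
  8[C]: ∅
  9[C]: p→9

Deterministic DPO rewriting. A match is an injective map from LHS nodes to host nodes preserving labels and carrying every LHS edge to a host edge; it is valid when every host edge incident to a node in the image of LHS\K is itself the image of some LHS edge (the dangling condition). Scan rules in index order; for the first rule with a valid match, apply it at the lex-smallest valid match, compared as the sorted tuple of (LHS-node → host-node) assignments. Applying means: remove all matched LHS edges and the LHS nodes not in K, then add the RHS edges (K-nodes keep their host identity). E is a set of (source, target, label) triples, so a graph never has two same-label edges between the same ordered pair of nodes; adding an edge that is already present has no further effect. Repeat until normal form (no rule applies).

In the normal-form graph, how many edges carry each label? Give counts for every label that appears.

Answer: p:3 q:1

Derivation:
start.  V:10 E:7  edges: 0-q->0 0-p->2 1-p->0 2-p->0 5-p->5 7-p->7 9-p->9
1. fire R1 via {0↦3, 1↦0, 2↦5}  →  V:8 E:6  edges: 0-q->0 0-p->2 1-p->0 2-p->0 7-p->7 9-p->9
2. fire R1 via {0↦4, 1↦0, 2↦7}  →  V:6 E:5  edges: 0-q->0 0-p->2 1-p->0 2-p->0 9-p->9
3. fire R1 via {0↦6, 1↦0, 2↦9}  →  V:4 E:4  edges: 0-q->0 0-p->2 1-p->0 2-p->0
halt: no rule applies after step 3
NF edges: [(0, 0, 'q'), (0, 2, 'p'), (1, 0, 'p'), (2, 0, 'p')]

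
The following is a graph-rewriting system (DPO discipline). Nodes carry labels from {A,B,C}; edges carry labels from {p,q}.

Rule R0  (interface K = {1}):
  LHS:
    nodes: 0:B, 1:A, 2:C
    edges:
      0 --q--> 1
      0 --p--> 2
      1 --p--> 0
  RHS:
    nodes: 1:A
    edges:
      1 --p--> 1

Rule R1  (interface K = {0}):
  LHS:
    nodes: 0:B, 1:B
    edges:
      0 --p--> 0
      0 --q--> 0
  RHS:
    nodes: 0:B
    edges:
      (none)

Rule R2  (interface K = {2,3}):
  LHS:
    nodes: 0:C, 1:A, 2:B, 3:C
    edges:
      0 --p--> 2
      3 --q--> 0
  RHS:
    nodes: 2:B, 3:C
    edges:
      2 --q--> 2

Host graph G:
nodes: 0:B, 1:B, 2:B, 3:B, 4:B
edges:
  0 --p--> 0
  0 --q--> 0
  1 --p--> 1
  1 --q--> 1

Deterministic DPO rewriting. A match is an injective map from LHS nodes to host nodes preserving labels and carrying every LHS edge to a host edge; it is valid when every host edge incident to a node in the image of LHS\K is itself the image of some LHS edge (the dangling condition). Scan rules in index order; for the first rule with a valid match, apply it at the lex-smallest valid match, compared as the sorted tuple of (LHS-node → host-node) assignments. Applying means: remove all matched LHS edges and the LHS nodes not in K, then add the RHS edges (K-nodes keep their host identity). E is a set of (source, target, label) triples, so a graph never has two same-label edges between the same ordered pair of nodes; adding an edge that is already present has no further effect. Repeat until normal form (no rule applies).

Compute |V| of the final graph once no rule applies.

Answer: 3

Steps:
initial: |V|=5 |E|=4  E = 0-p->0 0-q->0 1-p->1 1-q->1
step 1: apply R1 at {0↦0, 1↦2}  → |V|=4 |E|=2  E = 1-p->1 1-q->1
step 2: apply R1 at {0↦1, 1↦0}  → |V|=3 |E|=0  E = ∅
final graph: no rule applies after step 2
NF nodes: {1:B, 3:B, 4:B}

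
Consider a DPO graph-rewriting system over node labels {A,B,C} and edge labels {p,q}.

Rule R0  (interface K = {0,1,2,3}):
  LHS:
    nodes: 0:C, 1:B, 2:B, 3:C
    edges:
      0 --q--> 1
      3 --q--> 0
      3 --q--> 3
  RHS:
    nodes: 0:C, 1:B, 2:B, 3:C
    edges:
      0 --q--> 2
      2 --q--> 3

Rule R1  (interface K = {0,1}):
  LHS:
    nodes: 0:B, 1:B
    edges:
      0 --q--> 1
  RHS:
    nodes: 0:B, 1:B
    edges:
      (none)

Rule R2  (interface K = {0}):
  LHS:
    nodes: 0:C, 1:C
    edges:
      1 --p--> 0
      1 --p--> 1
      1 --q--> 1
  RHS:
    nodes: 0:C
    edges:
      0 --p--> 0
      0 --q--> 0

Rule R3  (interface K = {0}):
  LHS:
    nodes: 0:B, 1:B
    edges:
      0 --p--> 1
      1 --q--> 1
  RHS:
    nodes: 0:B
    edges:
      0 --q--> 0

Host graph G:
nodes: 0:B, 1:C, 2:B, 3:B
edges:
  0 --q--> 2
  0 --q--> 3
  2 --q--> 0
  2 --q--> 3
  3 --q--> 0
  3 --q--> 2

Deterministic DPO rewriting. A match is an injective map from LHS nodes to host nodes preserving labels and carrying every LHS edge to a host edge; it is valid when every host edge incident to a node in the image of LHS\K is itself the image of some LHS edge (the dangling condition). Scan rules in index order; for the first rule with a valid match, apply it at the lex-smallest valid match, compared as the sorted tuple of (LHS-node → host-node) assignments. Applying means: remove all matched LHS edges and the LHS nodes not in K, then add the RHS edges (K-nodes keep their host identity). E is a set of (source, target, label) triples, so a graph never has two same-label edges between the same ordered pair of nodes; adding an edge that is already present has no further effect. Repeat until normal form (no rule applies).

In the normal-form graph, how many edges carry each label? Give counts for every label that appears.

Answer: (no edges)

Derivation:
[0] host  ⇒  4 nodes, 6 edges  {0-q->2 0-q->3 2-q->0 2-q->3 3-q->0 3-q->2}
[1] R1 @ {0↦0, 1↦2}  ⇒  4 nodes, 5 edges  {0-q->3 2-q->0 2-q->3 3-q->0 3-q->2}
[2] R1 @ {0↦0, 1↦3}  ⇒  4 nodes, 4 edges  {2-q->0 2-q->3 3-q->0 3-q->2}
[3] R1 @ {0↦2, 1↦0}  ⇒  4 nodes, 3 edges  {2-q->3 3-q->0 3-q->2}
[4] R1 @ {0↦2, 1↦3}  ⇒  4 nodes, 2 edges  {3-q->0 3-q->2}
[5] R1 @ {0↦3, 1↦0}  ⇒  4 nodes, 1 edges  {3-q->2}
[6] R1 @ {0↦3, 1↦2}  ⇒  4 nodes, 0 edges  {∅}
normal form: no rule applies after step 6
NF edges: []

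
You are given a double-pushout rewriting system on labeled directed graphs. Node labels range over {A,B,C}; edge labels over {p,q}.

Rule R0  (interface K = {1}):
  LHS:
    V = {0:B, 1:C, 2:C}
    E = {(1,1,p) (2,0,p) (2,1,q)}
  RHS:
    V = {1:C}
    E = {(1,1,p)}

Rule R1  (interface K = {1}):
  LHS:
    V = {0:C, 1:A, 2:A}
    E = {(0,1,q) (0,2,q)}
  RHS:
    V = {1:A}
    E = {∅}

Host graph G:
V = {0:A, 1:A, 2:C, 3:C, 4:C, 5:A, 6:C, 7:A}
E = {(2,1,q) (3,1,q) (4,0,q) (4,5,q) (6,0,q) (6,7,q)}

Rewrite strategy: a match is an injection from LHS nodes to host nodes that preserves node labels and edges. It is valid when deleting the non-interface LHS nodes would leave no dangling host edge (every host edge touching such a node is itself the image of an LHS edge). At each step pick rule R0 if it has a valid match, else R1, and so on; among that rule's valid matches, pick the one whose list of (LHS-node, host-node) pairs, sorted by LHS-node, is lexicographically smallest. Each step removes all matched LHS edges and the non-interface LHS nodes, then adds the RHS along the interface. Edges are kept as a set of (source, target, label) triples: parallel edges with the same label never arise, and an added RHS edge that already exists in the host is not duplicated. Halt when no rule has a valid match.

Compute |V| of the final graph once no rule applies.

Answer: 4

Steps:
initial: |V|=8 |E|=6  E = 2-q->1 3-q->1 4-q->0 4-q->5 6-q->0 6-q->7
step 1: apply R1 at {0↦4, 1↦0, 2↦5}  → |V|=6 |E|=4  E = 2-q->1 3-q->1 6-q->0 6-q->7
step 2: apply R1 at {0↦6, 1↦0, 2↦7}  → |V|=4 |E|=2  E = 2-q->1 3-q->1
halt: no rule applies after step 2
NF nodes: {0:A, 1:A, 2:C, 3:C}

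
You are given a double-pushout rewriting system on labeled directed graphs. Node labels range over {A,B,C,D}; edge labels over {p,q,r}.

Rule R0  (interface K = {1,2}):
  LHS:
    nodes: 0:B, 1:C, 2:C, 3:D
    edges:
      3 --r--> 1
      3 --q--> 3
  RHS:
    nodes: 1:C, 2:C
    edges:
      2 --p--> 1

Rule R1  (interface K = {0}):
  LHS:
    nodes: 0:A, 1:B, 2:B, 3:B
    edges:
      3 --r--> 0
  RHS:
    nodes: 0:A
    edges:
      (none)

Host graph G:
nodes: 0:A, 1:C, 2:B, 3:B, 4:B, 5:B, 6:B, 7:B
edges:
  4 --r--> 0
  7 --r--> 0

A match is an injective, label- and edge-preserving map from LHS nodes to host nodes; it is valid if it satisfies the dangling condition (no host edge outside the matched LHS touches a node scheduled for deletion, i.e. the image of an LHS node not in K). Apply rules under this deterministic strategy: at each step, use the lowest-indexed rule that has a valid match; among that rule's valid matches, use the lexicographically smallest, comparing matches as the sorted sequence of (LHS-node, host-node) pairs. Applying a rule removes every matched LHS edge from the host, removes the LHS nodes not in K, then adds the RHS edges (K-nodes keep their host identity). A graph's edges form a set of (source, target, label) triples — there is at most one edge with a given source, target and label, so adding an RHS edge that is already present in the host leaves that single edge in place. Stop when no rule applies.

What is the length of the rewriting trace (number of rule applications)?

Answer: 2

Rewrite trace:
[0] host  ⇒  8 nodes, 2 edges  {4-r->0 7-r->0}
[1] R1 @ {0↦0, 1↦2, 2↦3, 3↦4}  ⇒  5 nodes, 1 edges  {7-r->0}
[2] R1 @ {0↦0, 1↦5, 2↦6, 3↦7}  ⇒  2 nodes, 0 edges  {∅}
halt: no rule applies after step 2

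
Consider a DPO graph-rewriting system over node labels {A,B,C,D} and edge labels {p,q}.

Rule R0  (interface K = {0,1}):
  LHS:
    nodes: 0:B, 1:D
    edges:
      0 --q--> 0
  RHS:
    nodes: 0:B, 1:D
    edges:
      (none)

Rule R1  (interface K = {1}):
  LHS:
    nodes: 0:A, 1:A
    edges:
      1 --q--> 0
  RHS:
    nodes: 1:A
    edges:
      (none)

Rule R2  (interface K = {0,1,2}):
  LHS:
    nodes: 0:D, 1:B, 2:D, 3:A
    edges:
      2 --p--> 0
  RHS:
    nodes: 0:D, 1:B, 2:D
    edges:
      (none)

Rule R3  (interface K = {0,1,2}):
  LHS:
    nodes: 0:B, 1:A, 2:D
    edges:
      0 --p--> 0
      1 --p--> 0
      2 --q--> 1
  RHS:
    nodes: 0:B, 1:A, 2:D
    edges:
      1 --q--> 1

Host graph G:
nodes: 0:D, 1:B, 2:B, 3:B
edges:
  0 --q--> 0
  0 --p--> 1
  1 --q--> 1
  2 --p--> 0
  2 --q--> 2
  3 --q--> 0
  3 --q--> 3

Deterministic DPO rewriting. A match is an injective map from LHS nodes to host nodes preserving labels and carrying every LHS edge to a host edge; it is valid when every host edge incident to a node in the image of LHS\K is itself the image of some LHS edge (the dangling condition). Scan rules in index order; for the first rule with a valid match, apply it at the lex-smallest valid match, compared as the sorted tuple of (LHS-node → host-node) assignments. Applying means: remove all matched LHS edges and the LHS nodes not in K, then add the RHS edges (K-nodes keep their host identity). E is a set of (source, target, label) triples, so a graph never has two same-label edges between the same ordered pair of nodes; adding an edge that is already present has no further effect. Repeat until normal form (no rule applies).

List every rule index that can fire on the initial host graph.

Answer: [R0]

Steps:
R0: 3 valid matches — {0↦1, 1↦0}, {0↦2, 1↦0}, {0↦3, 1↦0}
R1: no valid match — LHS pattern not found
R2: no valid match — LHS pattern not found
R3: no valid match — LHS pattern not found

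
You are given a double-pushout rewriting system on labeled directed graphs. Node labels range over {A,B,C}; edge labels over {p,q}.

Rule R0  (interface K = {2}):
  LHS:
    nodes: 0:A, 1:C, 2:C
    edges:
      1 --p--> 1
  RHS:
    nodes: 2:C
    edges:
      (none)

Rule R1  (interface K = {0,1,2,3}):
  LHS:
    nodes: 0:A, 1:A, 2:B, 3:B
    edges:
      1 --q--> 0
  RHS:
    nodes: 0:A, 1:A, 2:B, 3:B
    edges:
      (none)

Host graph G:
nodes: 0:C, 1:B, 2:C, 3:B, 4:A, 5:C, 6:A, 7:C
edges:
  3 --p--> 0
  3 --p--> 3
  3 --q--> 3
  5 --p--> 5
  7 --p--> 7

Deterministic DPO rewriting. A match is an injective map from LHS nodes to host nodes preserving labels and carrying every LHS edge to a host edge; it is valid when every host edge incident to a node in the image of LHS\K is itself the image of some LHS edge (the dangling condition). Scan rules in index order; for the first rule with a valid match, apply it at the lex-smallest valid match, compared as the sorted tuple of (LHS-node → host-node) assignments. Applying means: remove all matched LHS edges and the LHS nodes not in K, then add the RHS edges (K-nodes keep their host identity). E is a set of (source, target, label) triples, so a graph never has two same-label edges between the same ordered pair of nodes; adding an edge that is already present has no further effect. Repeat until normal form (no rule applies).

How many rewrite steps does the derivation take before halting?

Answer: 2

Rewrite trace:
start.  V:8 E:5  edges: 3-p->0 3-p->3 3-q->3 5-p->5 7-p->7
1. fire R0 via {0↦4, 1↦5, 2↦0}  →  V:6 E:4  edges: 3-p->0 3-p->3 3-q->3 7-p->7
2. fire R0 via {0↦6, 1↦7, 2↦0}  →  V:4 E:3  edges: 3-p->0 3-p->3 3-q->3
normal form: no rule applies after step 2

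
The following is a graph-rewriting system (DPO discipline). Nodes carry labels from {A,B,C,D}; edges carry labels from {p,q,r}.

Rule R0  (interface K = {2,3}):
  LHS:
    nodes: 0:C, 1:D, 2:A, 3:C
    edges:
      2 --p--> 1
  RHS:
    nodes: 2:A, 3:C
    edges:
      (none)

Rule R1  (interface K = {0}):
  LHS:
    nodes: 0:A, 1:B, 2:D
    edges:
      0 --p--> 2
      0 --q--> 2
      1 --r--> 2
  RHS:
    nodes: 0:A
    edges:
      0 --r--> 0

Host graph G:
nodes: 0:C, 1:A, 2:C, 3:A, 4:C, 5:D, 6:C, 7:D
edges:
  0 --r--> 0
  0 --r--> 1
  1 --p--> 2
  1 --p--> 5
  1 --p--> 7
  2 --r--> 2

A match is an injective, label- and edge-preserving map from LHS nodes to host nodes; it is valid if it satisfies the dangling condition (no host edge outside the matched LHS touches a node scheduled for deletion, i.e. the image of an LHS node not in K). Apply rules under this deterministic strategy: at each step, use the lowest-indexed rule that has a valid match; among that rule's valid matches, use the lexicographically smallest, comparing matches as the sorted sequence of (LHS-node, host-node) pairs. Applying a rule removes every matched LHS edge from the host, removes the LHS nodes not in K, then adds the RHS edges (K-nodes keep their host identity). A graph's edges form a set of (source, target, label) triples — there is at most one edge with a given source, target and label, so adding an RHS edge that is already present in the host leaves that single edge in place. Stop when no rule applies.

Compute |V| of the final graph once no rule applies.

[0] host  ⇒  8 nodes, 6 edges  {0-r->0 0-r->1 1-p->2 1-p->5 1-p->7 2-r->2}
[1] R0 @ {0↦4, 1↦5, 2↦1, 3↦0}  ⇒  6 nodes, 5 edges  {0-r->0 0-r->1 1-p->2 1-p->7 2-r->2}
[2] R0 @ {0↦6, 1↦7, 2↦1, 3↦0}  ⇒  4 nodes, 4 edges  {0-r->0 0-r->1 1-p->2 2-r->2}
halt: no rule applies after step 2
NF nodes: {0:C, 1:A, 2:C, 3:A}

Answer: 4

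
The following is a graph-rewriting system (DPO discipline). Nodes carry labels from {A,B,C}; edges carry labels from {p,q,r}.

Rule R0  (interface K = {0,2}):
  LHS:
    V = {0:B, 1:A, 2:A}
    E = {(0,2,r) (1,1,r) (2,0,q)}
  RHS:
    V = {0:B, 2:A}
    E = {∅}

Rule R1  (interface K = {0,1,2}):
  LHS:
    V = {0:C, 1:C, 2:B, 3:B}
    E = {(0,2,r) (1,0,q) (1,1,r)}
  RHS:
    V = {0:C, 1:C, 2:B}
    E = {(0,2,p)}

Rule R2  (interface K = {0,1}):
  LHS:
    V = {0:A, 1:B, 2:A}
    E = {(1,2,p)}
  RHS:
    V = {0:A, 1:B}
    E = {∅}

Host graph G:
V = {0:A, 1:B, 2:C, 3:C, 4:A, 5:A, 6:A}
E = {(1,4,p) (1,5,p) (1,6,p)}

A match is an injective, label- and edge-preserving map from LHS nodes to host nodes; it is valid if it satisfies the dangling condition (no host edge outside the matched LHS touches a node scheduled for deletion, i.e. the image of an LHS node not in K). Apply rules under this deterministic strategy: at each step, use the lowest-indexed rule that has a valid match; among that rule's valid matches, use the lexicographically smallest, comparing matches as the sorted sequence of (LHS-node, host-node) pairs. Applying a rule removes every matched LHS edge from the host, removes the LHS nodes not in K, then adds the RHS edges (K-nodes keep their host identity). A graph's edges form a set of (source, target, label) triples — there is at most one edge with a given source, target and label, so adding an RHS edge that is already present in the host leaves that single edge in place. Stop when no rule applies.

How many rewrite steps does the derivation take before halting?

Answer: 3

Rewrite trace:
[0] host  ⇒  7 nodes, 3 edges  {1-p->4 1-p->5 1-p->6}
[1] R2 @ {0↦0, 1↦1, 2↦4}  ⇒  6 nodes, 2 edges  {1-p->5 1-p->6}
[2] R2 @ {0↦0, 1↦1, 2↦5}  ⇒  5 nodes, 1 edges  {1-p->6}
[3] R2 @ {0↦0, 1↦1, 2↦6}  ⇒  4 nodes, 0 edges  {∅}
halt: no rule applies after step 3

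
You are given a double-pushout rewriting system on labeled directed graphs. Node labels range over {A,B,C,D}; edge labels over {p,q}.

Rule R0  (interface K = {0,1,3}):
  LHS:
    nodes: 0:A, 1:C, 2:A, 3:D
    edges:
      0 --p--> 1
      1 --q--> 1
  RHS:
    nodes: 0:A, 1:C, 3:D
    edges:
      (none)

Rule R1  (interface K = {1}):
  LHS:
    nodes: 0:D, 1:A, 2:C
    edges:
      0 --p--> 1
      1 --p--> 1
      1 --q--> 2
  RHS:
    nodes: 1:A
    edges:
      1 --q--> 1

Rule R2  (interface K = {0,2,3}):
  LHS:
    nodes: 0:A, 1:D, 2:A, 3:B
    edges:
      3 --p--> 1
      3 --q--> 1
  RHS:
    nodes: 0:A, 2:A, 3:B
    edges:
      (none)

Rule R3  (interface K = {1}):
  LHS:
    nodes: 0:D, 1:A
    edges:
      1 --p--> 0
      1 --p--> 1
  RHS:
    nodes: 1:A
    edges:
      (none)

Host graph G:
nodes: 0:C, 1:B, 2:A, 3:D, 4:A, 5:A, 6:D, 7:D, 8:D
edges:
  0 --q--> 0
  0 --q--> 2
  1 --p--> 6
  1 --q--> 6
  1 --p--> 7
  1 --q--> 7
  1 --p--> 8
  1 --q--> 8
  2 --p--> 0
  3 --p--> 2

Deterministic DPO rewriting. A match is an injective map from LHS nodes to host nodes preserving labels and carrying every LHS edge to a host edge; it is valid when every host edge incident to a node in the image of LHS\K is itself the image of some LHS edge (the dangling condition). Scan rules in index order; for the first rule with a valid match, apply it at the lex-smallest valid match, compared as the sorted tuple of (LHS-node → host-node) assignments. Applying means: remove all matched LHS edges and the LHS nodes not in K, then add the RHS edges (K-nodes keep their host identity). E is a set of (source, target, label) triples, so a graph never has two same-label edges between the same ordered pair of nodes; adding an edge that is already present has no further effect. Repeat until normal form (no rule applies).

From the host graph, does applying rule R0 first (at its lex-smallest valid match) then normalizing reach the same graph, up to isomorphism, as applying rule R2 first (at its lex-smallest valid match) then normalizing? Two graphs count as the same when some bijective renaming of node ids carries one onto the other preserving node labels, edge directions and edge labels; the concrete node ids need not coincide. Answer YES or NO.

branch R0-first: apply at {0↦2, 1↦0, 2↦4, 3↦3} → |E|=8, then 3 more step(s) → NF |V|=5 |E|=2 V={0:C, 1:B, 2:A, 3:D, 5:A} E=0-q->2 3-p->2
branch R2-first: apply at {0↦2, 1↦6, 2↦4, 3↦1} → |E|=8, then 3 more step(s) → NF |V|=5 |E|=2 V={0:C, 1:B, 2:A, 3:D, 5:A} E=0-q->2 3-p->2
graphs isomorphic (equal up to label-preserving node renaming)

Answer: YES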